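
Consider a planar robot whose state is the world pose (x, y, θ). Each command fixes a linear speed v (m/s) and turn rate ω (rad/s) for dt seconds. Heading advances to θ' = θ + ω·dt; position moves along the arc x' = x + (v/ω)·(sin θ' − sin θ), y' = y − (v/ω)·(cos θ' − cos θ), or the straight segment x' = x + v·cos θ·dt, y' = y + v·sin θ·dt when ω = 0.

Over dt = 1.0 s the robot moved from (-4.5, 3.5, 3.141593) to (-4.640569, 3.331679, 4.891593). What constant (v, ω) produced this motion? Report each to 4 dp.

Δθ = 4.891593 − 3.141593 = 1.750000
ω = Δθ/dt = 1.750000/1.0 = 1.7500
R = −Δy/(cos θ' − cos θ) = 0.1429
v = R·ω = 0.1429·1.7500 = 0.2500

v = 0.2500, ω = 1.7500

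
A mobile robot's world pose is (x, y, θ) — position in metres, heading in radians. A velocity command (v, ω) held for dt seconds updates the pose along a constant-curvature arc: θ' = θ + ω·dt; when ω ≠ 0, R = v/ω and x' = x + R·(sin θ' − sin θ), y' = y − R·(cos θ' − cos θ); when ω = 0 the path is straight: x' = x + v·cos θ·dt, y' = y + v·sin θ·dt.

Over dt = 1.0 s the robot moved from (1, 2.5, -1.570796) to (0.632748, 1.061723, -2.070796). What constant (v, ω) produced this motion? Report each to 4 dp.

v = 1.5000, ω = -0.5000

Δθ = -2.070796 − -1.570796 = -0.500000
ω = Δθ/dt = -0.500000/1.0 = -0.5000
R = −Δy/(cos θ' − cos θ) = -3.0000
v = R·ω = -3.0000·-0.5000 = 1.5000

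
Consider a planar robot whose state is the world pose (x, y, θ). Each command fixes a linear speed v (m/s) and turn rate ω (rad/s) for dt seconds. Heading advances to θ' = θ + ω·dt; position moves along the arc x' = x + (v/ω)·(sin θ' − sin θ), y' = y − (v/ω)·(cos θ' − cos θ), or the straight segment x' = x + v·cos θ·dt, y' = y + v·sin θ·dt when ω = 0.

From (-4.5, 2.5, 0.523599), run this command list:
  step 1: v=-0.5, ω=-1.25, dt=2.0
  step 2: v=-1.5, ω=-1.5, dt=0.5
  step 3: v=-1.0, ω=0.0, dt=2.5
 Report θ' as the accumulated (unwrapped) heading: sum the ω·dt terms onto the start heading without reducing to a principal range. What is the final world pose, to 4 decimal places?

step 1: θ'=-1.9764 (R=0.4000) → pose (-5.0675, 3.0042, -1.9764)
step 2: θ'=-2.7264 (R=1.0000) → pose (-4.5520, 3.5247, -2.7264)
step 3: θ'=-2.7264 (straight) → pose (-2.2644, 4.5331, -2.7264)

(-2.2644, 4.5331, -2.7264)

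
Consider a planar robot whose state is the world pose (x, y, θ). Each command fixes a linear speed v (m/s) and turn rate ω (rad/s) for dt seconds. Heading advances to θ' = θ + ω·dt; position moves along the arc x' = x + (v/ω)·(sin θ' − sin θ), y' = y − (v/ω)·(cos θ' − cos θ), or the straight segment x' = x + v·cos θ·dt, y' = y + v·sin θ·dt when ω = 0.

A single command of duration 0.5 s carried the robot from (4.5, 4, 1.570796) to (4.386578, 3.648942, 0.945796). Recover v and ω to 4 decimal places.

Δθ = 0.945796 − 1.570796 = -0.625000
ω = Δθ/dt = -0.625000/0.5 = -1.2500
R = −Δy/(cos θ' − cos θ) = 0.6000
v = R·ω = 0.6000·-1.2500 = -0.7500

v = -0.7500, ω = -1.2500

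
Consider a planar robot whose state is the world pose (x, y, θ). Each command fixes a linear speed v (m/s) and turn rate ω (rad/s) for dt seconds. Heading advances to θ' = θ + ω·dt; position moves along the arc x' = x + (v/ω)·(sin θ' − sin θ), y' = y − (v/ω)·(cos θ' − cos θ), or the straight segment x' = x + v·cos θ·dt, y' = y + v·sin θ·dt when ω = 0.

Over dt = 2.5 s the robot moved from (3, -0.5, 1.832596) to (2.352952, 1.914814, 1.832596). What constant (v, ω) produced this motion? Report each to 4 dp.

Δθ = 1.832596 − 1.832596 = 0.000000
ω = Δθ/dt = 0.000000/2.5 = 0.0000
ω = 0 → v = (Δx·cos θ + Δy·sin θ)/dt = 1.0000

v = 1.0000, ω = 0.0000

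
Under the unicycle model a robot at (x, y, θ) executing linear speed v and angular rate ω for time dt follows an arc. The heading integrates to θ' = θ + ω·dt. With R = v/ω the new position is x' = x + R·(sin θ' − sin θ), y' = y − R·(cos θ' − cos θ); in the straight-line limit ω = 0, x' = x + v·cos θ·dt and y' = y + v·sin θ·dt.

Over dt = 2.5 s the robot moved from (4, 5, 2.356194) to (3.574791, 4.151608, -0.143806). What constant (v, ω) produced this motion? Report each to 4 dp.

v = -0.5000, ω = -1.0000

Δθ = -0.143806 − 2.356194 = -2.500000
ω = Δθ/dt = -2.500000/2.5 = -1.0000
R = −Δy/(cos θ' − cos θ) = 0.5000
v = R·ω = 0.5000·-1.0000 = -0.5000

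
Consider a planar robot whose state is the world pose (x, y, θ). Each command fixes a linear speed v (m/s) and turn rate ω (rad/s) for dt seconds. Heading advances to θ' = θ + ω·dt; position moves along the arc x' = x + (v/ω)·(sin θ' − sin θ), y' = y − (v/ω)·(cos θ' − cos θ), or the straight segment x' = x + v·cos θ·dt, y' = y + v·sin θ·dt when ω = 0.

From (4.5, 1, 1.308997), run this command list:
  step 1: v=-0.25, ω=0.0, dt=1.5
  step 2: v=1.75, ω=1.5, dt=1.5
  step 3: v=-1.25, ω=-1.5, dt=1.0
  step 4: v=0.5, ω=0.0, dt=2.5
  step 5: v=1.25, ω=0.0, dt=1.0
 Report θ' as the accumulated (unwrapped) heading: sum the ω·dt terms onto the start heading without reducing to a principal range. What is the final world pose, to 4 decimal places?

step 1: θ'=1.3090 (straight) → pose (4.4029, 0.6378, 1.3090)
step 2: θ'=3.5590 (R=1.1667) → pose (2.8031, 2.0062, 3.5590)
step 3: θ'=2.0590 (R=0.8333) → pose (3.8769, 1.6353, 2.0590)
step 4: θ'=2.0590 (straight) → pose (3.2906, 2.7393, 2.0590)
step 5: θ'=2.0590 (straight) → pose (2.7043, 3.8433, 2.0590)

(2.7043, 3.8433, 2.0590)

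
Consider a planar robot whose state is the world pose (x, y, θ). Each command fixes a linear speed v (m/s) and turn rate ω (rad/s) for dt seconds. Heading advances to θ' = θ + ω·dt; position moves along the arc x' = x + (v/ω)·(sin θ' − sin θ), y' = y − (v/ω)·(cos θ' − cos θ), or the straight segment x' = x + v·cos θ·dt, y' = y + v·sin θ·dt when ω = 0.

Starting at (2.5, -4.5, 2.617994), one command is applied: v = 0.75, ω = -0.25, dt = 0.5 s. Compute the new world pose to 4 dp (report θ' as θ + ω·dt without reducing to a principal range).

(2.1878, -4.2927, 2.4930)

θ' = 2.6180 + -0.25·0.5 = 2.4930
R = v/ω = 0.75/-0.25 = -3.0000
x' = 2.5 + -3.0000·(sin 2.4930 − sin 2.6180) = 2.1878
y' = -4.5 − -3.0000·(cos 2.4930 − cos 2.6180) = -4.2927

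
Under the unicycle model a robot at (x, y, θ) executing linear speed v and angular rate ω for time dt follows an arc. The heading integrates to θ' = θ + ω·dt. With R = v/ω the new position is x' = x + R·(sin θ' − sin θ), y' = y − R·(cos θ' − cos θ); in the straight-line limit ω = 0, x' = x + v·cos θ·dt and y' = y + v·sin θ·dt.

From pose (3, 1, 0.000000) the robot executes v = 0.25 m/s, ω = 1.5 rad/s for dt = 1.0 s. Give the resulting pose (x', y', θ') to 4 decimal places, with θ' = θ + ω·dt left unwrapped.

(3.1662, 1.1549, 1.5000)

θ' = 0.0000 + 1.5·1.0 = 1.5000
R = v/ω = 0.25/1.5 = 0.1667
x' = 3 + 0.1667·(sin 1.5000 − sin 0.0000) = 3.1662
y' = 1 − 0.1667·(cos 1.5000 − cos 0.0000) = 1.1549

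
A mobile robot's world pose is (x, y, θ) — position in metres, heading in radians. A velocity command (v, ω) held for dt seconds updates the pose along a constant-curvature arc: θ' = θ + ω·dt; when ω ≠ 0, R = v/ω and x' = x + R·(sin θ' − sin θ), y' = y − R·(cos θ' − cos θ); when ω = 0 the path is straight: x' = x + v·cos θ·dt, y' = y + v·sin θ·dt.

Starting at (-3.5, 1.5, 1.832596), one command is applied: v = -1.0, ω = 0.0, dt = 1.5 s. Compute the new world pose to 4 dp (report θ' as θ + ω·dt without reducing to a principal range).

(-3.1118, 0.0511, 1.8326)

θ' = 1.8326 + 0.0·1.5 = 1.8326
ω = 0 → straight: x' = -3.5 + -1.0·cos(1.8326)·1.5 = -3.1118
y' = 1.5 + -1.0·sin(1.8326)·1.5 = 0.0511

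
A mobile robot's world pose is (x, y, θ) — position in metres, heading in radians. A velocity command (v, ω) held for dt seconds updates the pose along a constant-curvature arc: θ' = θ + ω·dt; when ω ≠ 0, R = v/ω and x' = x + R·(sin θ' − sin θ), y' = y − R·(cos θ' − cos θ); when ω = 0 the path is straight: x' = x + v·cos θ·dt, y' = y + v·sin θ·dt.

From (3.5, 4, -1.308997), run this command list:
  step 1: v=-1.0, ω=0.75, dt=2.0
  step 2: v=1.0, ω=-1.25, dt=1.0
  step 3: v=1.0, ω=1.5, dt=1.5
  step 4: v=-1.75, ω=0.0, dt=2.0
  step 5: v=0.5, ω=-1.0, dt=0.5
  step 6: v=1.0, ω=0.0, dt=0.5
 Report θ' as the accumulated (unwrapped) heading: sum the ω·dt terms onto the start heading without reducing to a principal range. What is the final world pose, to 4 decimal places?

(3.2422, 1.9177, 0.6910)

step 1: θ'=0.1910 (R=-1.3333) → pose (1.9590, 4.9640, 0.1910)
step 2: θ'=-1.0590 (R=-0.8000) → pose (2.8083, 4.5703, -1.0590)
step 3: θ'=1.1910 (R=0.6667) → pose (4.0087, 4.6497, 1.1910)
step 4: θ'=1.1910 (straight) → pose (2.7112, 1.3991, 1.1910)
step 5: θ'=0.6910 (R=-0.5000) → pose (2.8569, 1.5990, 0.6910)
step 6: θ'=0.6910 (straight) → pose (3.2422, 1.9177, 0.6910)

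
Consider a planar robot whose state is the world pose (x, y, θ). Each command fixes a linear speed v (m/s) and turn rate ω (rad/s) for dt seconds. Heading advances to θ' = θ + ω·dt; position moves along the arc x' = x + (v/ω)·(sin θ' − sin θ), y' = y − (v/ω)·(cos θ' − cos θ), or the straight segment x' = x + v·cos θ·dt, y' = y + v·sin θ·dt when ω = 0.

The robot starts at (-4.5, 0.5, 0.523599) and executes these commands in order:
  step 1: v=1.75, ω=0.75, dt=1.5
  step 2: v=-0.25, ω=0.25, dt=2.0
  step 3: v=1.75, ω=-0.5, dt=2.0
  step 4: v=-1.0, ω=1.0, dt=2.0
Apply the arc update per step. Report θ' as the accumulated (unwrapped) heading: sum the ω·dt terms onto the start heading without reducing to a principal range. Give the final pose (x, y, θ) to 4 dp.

step 1: θ'=1.6486 (R=2.3333) → pose (-3.3404, 2.7021, 1.6486)
step 2: θ'=2.1486 (R=-1.0000) → pose (-3.1811, 2.2336, 2.1486)
step 3: θ'=1.1486 (R=-3.5000) → pose (-3.4419, 5.5794, 1.1486)
step 4: θ'=3.1486 (R=-1.0000) → pose (-2.5227, 4.1697, 3.1486)

(-2.5227, 4.1697, 3.1486)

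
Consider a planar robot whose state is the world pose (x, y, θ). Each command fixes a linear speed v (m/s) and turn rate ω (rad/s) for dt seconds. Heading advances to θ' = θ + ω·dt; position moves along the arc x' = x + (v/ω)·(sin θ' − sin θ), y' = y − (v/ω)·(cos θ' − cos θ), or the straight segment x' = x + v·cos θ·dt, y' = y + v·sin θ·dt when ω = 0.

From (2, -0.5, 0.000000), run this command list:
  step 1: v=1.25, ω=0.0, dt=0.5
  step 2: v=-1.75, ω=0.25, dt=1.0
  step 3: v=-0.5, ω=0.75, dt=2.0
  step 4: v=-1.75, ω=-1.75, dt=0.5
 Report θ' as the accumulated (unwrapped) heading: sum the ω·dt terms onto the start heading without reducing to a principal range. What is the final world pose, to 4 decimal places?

step 1: θ'=0.0000 (straight) → pose (2.6250, -0.5000, 0.0000)
step 2: θ'=0.2500 (R=-7.0000) → pose (0.8932, -0.7176, 0.2500)
step 3: θ'=1.7500 (R=-0.6667) → pose (0.4021, -1.4824, 1.7500)
step 4: θ'=0.8750 (R=1.0000) → pose (0.1857, -2.3016, 0.8750)

(0.1857, -2.3016, 0.8750)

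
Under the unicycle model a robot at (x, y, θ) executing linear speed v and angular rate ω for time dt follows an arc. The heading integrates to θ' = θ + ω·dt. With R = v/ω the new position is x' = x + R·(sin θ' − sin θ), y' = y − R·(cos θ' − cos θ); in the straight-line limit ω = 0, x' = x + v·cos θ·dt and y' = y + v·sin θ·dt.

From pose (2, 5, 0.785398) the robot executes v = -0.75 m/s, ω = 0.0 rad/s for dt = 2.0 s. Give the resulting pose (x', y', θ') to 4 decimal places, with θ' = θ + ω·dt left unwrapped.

θ' = 0.7854 + 0.0·2.0 = 0.7854
ω = 0 → straight: x' = 2 + -0.75·cos(0.7854)·2.0 = 0.9393
y' = 5 + -0.75·sin(0.7854)·2.0 = 3.9393

(0.9393, 3.9393, 0.7854)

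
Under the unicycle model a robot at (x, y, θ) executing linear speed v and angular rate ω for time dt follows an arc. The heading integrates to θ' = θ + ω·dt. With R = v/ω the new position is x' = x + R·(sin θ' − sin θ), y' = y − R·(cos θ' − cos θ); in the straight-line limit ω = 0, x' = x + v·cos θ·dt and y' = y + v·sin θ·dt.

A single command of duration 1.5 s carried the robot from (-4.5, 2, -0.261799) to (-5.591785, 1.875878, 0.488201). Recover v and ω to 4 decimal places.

v = -0.7500, ω = 0.5000

Δθ = 0.488201 − -0.261799 = 0.750000
ω = Δθ/dt = 0.750000/1.5 = 0.5000
R = Δx/(sin θ' − sin θ) = -1.5000
v = R·ω = -1.5000·0.5000 = -0.7500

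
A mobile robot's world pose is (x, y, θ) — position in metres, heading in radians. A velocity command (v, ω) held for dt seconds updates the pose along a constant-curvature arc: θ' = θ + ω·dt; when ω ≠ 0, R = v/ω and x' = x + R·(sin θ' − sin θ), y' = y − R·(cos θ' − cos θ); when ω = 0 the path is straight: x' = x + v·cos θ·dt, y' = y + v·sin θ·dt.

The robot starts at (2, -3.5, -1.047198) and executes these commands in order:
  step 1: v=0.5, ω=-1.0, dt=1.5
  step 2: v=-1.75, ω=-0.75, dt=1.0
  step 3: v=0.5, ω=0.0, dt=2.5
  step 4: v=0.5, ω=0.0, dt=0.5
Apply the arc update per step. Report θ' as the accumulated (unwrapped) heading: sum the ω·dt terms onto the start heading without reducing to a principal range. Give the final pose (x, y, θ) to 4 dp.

(2.0334, -3.5598, -3.2972)

step 1: θ'=-2.5472 (R=-0.5000) → pose (1.8470, -4.1642, -2.5472)
step 2: θ'=-3.2972 (R=2.3333) → pose (3.5153, -3.7922, -3.2972)
step 3: θ'=-3.2972 (straight) → pose (2.2804, -3.5985, -3.2972)
step 4: θ'=-3.2972 (straight) → pose (2.0334, -3.5598, -3.2972)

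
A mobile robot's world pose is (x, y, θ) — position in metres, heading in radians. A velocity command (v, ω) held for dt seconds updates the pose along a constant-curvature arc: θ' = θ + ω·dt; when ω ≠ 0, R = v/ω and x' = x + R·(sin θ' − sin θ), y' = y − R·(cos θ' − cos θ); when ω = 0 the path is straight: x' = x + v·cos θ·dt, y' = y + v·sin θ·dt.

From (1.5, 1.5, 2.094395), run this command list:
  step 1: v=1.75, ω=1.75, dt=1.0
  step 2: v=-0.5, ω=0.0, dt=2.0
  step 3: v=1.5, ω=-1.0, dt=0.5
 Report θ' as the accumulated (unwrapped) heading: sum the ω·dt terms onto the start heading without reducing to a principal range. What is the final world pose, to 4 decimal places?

(0.0832, 2.0847, 3.3444)

step 1: θ'=3.8444 (R=1.0000) → pose (-0.0124, 1.7630, 3.8444)
step 2: θ'=3.8444 (straight) → pose (0.7506, 2.4094, 3.8444)
step 3: θ'=3.3444 (R=-1.5000) → pose (0.0832, 2.0847, 3.3444)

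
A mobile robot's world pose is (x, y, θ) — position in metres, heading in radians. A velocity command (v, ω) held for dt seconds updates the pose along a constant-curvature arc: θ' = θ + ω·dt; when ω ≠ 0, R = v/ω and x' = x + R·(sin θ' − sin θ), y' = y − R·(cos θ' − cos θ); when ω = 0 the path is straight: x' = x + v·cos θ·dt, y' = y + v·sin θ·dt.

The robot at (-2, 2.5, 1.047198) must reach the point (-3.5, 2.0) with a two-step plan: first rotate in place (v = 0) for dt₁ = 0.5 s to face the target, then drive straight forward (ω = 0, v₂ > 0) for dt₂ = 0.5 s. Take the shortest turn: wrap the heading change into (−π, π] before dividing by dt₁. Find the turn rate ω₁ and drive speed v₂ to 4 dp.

heading to target = atan2(2−2.5, -3.5−-2) = -2.8198
Δθ = wrap(-2.8198 − 1.0472) = 2.4161; ω₁ = Δθ/dt₁ = 4.8323
distance = √((-3.5−-2)² + (2−2.5)²) = 1.5811; v₂ = distance/dt₂ = 3.1623

ω₁ = 4.8323, v₂ = 3.1623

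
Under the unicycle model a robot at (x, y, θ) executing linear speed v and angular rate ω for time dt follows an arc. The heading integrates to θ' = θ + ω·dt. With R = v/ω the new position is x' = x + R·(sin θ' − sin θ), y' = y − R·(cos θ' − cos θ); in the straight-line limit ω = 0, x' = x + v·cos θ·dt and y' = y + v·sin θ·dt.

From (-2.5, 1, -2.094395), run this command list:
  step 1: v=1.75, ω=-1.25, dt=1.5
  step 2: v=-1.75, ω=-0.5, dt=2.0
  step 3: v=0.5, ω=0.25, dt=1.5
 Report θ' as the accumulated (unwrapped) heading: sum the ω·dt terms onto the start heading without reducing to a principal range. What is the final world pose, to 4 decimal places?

(-3.8842, -1.7607, -4.5944)

step 1: θ'=-3.9694 (R=-1.4000) → pose (-4.7435, 0.7529, -3.9694)
step 2: θ'=-4.9694 (R=3.5000) → pose (-3.9360, -2.5045, -4.9694)
step 3: θ'=-4.5944 (R=2.0000) → pose (-3.8842, -1.7607, -4.5944)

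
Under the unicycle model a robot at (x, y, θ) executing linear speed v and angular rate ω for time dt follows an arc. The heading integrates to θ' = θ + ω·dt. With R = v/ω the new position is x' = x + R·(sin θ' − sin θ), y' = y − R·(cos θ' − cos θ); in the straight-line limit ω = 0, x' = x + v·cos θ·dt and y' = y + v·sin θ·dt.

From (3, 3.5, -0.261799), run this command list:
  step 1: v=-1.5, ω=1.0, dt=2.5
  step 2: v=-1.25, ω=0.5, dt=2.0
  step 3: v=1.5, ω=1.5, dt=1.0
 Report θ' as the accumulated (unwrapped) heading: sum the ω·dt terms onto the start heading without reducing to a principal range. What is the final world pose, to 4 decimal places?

(2.7351, -0.8394, 4.7382)

step 1: θ'=2.2382 (R=-1.5000) → pose (1.4336, 1.1227, 2.2382)
step 2: θ'=3.2382 (R=-2.5000) → pose (3.6383, 0.1817, 3.2382)
step 3: θ'=4.7382 (R=1.0000) → pose (2.7351, -0.8394, 4.7382)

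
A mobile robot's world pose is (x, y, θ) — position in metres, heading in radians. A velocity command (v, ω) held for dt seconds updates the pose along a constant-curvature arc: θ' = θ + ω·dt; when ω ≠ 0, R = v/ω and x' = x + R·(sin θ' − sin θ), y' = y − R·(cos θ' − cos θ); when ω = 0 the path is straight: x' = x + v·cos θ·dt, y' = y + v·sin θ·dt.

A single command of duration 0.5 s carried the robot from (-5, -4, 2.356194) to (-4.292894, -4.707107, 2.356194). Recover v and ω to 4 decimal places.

Δθ = 2.356194 − 2.356194 = 0.000000
ω = Δθ/dt = 0.000000/0.5 = 0.0000
ω = 0 → v = (Δx·cos θ + Δy·sin θ)/dt = -2.0000

v = -2.0000, ω = 0.0000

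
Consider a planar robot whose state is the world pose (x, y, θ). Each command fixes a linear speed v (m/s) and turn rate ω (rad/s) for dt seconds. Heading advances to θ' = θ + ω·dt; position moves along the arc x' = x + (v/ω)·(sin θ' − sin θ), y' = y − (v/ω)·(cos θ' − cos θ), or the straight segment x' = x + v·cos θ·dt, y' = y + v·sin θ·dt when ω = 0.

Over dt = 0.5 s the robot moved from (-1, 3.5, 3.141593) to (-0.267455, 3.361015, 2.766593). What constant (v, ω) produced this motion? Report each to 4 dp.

v = -1.5000, ω = -0.7500

Δθ = 2.766593 − 3.141593 = -0.375000
ω = Δθ/dt = -0.375000/0.5 = -0.7500
R = Δx/(sin θ' − sin θ) = 2.0000
v = R·ω = 2.0000·-0.7500 = -1.5000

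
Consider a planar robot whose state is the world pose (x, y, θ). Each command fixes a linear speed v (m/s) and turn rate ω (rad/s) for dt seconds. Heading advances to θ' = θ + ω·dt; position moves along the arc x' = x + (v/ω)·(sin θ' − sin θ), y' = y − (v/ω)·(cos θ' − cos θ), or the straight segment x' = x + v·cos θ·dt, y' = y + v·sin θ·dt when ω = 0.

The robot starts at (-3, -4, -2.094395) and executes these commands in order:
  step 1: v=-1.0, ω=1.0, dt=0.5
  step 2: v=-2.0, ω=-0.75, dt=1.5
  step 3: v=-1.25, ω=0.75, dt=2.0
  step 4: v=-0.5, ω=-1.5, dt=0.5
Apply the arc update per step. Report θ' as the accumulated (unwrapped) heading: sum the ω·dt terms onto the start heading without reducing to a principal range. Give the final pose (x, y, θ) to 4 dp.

step 1: θ'=-1.5944 (R=-1.0000) → pose (-2.8663, -3.5236, -1.5944)
step 2: θ'=-2.7194 (R=2.6667) → pose (-1.2931, -1.1540, -2.7194)
step 3: θ'=-1.2194 (R=-1.6667) → pose (-0.4112, 0.9400, -1.2194)
step 4: θ'=-1.9694 (R=0.3333) → pose (-0.4055, 1.1841, -1.9694)

(-0.4055, 1.1841, -1.9694)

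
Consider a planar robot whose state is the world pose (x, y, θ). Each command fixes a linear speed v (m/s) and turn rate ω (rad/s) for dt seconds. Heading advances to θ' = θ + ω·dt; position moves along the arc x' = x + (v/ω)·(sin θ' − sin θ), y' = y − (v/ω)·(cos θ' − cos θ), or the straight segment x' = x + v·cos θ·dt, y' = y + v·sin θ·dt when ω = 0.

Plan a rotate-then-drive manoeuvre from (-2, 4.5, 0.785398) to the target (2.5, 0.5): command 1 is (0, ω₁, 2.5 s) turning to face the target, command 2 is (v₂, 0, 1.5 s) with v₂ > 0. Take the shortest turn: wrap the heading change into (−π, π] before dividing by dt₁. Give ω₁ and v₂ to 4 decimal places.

heading to target = atan2(0.5−4.5, 2.5−-2) = -0.7266
Δθ = wrap(-0.7266 − 0.7854) = -1.5120; ω₁ = Δθ/dt₁ = -0.6048
distance = √((2.5−-2)² + (0.5−4.5)²) = 6.0208; v₂ = distance/dt₂ = 4.0139

ω₁ = -0.6048, v₂ = 4.0139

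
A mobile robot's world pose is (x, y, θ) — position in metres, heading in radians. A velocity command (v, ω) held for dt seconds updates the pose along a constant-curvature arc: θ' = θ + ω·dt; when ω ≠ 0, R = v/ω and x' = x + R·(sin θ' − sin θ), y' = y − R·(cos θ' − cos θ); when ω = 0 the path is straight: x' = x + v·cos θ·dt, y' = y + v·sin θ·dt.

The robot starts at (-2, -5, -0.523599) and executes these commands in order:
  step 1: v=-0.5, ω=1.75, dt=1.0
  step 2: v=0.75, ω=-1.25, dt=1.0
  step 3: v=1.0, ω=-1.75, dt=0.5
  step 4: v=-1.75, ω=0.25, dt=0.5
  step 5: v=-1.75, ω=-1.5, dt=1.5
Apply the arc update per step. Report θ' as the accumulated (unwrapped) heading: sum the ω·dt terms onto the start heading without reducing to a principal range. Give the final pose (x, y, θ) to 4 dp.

step 1: θ'=1.2264 (R=-0.2857) → pose (-2.4118, -5.1510, 1.2264)
step 2: θ'=-0.0236 (R=-0.6000) → pose (-1.8329, -4.7537, -0.0236)
step 3: θ'=-0.8986 (R=-0.5714) → pose (-1.3992, -4.9692, -0.8986)
step 4: θ'=-0.7736 (R=-7.0000) → pose (-1.9854, -4.3203, -0.7736)
step 5: θ'=-3.0236 (R=1.1667) → pose (-1.3076, -2.3271, -3.0236)

(-1.3076, -2.3271, -3.0236)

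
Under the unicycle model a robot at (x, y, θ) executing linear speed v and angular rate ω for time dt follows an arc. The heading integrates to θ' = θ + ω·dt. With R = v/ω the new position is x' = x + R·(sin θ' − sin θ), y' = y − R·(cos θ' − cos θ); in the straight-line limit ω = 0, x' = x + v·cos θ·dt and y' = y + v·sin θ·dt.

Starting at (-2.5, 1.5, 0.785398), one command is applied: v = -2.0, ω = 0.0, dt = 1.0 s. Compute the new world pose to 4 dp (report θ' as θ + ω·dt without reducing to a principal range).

θ' = 0.7854 + 0.0·1.0 = 0.7854
ω = 0 → straight: x' = -2.5 + -2.0·cos(0.7854)·1.0 = -3.9142
y' = 1.5 + -2.0·sin(0.7854)·1.0 = 0.0858

(-3.9142, 0.0858, 0.7854)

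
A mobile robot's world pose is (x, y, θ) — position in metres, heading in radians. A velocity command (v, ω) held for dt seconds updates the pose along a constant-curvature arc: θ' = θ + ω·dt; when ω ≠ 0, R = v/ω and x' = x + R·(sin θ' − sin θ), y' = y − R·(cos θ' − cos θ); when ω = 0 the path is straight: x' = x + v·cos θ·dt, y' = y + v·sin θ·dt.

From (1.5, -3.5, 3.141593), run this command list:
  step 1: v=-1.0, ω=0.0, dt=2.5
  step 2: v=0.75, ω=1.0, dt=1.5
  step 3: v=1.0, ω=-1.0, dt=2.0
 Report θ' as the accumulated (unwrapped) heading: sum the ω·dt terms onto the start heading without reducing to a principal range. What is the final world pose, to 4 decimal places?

step 1: θ'=3.1416 (straight) → pose (4.0000, -3.5000, 3.1416)
step 2: θ'=4.6416 (R=0.7500) → pose (3.2519, -4.1969, 4.6416)
step 3: θ'=2.6416 (R=-1.0000) → pose (1.7750, -5.0038, 2.6416)

(1.7750, -5.0038, 2.6416)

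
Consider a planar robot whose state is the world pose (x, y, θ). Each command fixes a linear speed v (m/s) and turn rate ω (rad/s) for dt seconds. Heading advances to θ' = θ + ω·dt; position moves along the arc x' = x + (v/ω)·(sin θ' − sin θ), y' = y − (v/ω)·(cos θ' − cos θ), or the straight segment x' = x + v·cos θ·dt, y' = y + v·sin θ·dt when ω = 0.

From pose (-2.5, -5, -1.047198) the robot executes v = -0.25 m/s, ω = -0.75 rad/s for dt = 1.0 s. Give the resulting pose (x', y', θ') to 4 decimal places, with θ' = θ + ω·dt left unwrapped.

θ' = -1.0472 + -0.75·1.0 = -1.7972
R = v/ω = -0.25/-0.75 = 0.3333
x' = -2.5 + 0.3333·(sin -1.7972 − sin -1.0472) = -2.5362
y' = -5 − 0.3333·(cos -1.7972 − cos -1.0472) = -4.7585

(-2.5362, -4.7585, -1.7972)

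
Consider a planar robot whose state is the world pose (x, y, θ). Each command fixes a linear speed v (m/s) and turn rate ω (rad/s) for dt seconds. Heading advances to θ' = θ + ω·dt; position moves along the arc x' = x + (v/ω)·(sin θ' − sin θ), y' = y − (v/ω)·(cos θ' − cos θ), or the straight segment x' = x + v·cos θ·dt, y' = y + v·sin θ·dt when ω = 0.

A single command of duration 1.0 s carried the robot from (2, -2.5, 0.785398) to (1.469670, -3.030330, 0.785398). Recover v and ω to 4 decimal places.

Δθ = 0.785398 − 0.785398 = 0.000000
ω = Δθ/dt = 0.000000/1.0 = 0.0000
ω = 0 → v = (Δx·cos θ + Δy·sin θ)/dt = -0.7500

v = -0.7500, ω = 0.0000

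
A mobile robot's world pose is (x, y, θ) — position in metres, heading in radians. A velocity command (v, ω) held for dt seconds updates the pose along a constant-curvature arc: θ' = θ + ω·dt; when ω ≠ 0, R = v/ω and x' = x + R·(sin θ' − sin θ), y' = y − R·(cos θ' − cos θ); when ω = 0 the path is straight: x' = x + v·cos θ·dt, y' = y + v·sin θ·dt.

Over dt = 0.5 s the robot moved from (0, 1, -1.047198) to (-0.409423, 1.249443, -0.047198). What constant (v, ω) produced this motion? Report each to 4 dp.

v = -1.0000, ω = 2.0000

Δθ = -0.047198 − -1.047198 = 1.000000
ω = Δθ/dt = 1.000000/0.5 = 2.0000
R = Δx/(sin θ' − sin θ) = -0.5000
v = R·ω = -0.5000·2.0000 = -1.0000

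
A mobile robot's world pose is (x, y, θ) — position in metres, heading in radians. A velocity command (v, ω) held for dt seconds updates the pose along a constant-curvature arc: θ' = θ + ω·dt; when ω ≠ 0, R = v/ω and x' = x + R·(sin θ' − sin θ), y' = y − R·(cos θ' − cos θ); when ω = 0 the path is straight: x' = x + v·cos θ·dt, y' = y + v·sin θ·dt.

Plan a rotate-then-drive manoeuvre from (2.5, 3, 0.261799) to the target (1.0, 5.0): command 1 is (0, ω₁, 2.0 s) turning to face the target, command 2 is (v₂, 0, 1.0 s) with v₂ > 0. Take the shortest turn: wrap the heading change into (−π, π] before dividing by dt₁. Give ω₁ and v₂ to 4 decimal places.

heading to target = atan2(5−3, 1−2.5) = 2.2143
Δθ = wrap(2.2143 − 0.2618) = 1.9525; ω₁ = Δθ/dt₁ = 0.9762
distance = √((1−2.5)² + (5−3)²) = 2.5000; v₂ = distance/dt₂ = 2.5000

ω₁ = 0.9762, v₂ = 2.5000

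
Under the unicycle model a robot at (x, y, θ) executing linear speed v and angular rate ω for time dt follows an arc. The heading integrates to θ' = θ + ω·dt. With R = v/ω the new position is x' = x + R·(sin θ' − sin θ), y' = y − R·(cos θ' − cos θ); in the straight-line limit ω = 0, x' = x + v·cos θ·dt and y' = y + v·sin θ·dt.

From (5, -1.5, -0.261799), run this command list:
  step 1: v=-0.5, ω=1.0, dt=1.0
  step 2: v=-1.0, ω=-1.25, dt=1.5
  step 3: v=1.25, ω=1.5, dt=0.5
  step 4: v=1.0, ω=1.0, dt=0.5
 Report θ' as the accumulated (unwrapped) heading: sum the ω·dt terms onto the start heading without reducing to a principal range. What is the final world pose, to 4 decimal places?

(4.2018, -1.8466, 0.1132)

step 1: θ'=0.7382 (R=-0.5000) → pose (4.5341, -1.6131, 0.7382)
step 2: θ'=-1.1368 (R=0.8000) → pose (3.2699, -1.3578, -1.1368)
step 3: θ'=-0.3868 (R=0.8333) → pose (3.7116, -1.7791, -0.3868)
step 4: θ'=0.1132 (R=1.0000) → pose (4.2018, -1.8466, 0.1132)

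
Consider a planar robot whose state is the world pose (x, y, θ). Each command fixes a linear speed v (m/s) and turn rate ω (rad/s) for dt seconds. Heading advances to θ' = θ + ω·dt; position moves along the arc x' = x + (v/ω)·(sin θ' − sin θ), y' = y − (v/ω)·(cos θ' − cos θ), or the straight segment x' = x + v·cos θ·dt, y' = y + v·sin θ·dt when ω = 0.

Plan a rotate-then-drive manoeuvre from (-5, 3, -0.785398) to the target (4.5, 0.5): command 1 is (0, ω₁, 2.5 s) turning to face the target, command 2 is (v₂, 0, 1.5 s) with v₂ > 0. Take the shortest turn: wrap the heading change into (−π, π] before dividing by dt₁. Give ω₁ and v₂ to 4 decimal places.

heading to target = atan2(0.5−3, 4.5−-5) = -0.2573
Δθ = wrap(-0.2573 − -0.7854) = 0.5281; ω₁ = Δθ/dt₁ = 0.2112
distance = √((4.5−-5)² + (0.5−3)²) = 9.8234; v₂ = distance/dt₂ = 6.5490

ω₁ = 0.2112, v₂ = 6.5490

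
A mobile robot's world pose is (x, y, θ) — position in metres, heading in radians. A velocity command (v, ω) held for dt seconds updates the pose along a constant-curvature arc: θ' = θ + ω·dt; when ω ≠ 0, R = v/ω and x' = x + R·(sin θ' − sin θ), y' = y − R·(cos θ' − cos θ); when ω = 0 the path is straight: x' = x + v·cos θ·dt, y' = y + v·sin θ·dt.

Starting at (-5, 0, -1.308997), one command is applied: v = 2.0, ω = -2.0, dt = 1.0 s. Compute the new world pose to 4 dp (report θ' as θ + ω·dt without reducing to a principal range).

θ' = -1.3090 + -2.0·1.0 = -3.3090
R = v/ω = 2.0/-2.0 = -1.0000
x' = -5 + -1.0000·(sin -3.3090 − sin -1.3090) = -6.1325
y' = 0 − -1.0000·(cos -3.3090 − cos -1.3090) = -1.2448

(-6.1325, -1.2448, -3.3090)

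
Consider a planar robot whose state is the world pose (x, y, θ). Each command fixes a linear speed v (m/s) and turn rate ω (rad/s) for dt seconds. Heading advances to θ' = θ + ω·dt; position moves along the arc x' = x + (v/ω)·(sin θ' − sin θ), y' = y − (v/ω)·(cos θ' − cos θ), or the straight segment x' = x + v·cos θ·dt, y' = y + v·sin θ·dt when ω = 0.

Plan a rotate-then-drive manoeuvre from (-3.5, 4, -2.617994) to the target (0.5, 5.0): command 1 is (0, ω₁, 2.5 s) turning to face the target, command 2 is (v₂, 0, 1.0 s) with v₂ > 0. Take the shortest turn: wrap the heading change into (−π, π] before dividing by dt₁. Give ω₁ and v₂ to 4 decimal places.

heading to target = atan2(5−4, 0.5−-3.5) = 0.2450
Δθ = wrap(0.2450 − -2.6180) = 2.8630; ω₁ = Δθ/dt₁ = 1.1452
distance = √((0.5−-3.5)² + (5−4)²) = 4.1231; v₂ = distance/dt₂ = 4.1231

ω₁ = 1.1452, v₂ = 4.1231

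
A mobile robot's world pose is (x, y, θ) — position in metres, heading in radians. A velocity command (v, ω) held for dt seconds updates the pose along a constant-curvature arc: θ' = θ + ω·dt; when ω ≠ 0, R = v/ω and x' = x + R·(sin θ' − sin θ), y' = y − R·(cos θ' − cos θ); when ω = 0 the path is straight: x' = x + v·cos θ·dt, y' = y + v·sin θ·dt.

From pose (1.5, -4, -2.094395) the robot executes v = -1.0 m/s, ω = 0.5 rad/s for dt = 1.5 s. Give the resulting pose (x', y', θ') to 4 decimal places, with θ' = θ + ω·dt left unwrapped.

(1.7169, -2.5511, -1.3444)

θ' = -2.0944 + 0.5·1.5 = -1.3444
R = v/ω = -1.0/0.5 = -2.0000
x' = 1.5 + -2.0000·(sin -1.3444 − sin -2.0944) = 1.7169
y' = -4 − -2.0000·(cos -1.3444 − cos -2.0944) = -2.5511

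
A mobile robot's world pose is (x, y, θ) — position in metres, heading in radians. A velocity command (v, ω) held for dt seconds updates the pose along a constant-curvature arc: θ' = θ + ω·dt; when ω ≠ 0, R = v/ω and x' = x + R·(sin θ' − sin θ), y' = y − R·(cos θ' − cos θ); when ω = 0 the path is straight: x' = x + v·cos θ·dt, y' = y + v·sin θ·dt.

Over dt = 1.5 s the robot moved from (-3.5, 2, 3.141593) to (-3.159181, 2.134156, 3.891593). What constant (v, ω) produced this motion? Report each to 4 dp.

Δθ = 3.891593 − 3.141593 = 0.750000
ω = Δθ/dt = 0.750000/1.5 = 0.5000
R = Δx/(sin θ' − sin θ) = -0.5000
v = R·ω = -0.5000·0.5000 = -0.2500

v = -0.2500, ω = 0.5000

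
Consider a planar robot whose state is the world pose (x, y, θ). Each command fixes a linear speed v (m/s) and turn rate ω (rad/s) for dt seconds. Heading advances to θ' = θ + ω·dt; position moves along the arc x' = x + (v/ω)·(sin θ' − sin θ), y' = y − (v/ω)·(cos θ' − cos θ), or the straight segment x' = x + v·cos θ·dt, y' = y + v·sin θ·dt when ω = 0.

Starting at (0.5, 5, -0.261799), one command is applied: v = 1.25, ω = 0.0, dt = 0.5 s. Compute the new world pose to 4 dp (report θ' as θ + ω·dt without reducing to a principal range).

(1.1037, 4.8382, -0.2618)

θ' = -0.2618 + 0.0·0.5 = -0.2618
ω = 0 → straight: x' = 0.5 + 1.25·cos(-0.2618)·0.5 = 1.1037
y' = 5 + 1.25·sin(-0.2618)·0.5 = 4.8382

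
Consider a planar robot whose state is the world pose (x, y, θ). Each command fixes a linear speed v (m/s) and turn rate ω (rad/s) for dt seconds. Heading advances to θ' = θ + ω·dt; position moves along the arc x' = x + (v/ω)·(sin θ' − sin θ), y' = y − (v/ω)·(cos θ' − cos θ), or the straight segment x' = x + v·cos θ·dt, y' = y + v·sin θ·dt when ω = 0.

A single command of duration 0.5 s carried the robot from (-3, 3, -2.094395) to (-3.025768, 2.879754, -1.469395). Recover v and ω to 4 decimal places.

Δθ = -1.469395 − -2.094395 = 0.625000
ω = Δθ/dt = 0.625000/0.5 = 1.2500
R = −Δy/(cos θ' − cos θ) = 0.2000
v = R·ω = 0.2000·1.2500 = 0.2500

v = 0.2500, ω = 1.2500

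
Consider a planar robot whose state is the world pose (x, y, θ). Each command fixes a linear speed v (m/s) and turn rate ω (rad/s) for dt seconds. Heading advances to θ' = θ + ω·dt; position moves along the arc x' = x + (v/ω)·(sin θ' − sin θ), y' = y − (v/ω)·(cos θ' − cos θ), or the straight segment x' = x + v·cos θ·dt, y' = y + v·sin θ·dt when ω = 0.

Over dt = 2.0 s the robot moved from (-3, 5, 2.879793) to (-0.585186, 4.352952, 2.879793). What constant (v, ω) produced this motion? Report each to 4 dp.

Δθ = 2.879793 − 2.879793 = 0.000000
ω = Δθ/dt = 0.000000/2.0 = 0.0000
ω = 0 → v = (Δx·cos θ + Δy·sin θ)/dt = -1.2500

v = -1.2500, ω = 0.0000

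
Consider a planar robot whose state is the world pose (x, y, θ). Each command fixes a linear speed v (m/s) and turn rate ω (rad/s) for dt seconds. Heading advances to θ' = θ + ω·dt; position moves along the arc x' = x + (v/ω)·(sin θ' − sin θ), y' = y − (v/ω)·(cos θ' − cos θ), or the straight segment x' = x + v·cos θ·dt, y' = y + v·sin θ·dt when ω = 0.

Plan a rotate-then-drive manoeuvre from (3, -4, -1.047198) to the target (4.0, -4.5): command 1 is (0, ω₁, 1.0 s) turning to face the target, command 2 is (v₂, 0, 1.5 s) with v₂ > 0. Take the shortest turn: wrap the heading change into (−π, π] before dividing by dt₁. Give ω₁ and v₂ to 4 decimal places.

ω₁ = 0.5836, v₂ = 0.7454

heading to target = atan2(-4.5−-4, 4−3) = -0.4636
Δθ = wrap(-0.4636 − -1.0472) = 0.5836; ω₁ = Δθ/dt₁ = 0.5836
distance = √((4−3)² + (-4.5−-4)²) = 1.1180; v₂ = distance/dt₂ = 0.7454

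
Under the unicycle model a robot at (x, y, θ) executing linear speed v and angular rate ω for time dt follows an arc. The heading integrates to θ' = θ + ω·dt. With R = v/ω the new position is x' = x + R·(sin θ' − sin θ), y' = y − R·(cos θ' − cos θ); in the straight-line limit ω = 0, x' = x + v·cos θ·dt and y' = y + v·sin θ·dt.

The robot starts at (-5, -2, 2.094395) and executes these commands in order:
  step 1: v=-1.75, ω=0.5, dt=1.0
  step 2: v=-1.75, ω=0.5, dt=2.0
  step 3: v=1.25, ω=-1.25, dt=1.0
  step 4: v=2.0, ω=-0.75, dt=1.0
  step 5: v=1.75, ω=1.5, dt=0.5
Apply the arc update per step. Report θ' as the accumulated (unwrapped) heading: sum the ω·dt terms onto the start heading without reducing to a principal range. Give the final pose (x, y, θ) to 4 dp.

(-2.6805, -0.6088, 2.3444)

step 1: θ'=2.5944 (R=-3.5000) → pose (-3.7899, -3.2390, 2.5944)
step 2: θ'=3.5944 (R=-3.5000) → pose (-0.4377, -3.3973, 3.5944)
step 3: θ'=2.3444 (R=-1.0000) → pose (-1.5906, -3.1968, 2.3444)
step 4: θ'=1.5944 (R=-2.6667) → pose (-2.3488, -1.3965, 1.5944)
step 5: θ'=2.3444 (R=1.1667) → pose (-2.6805, -0.6088, 2.3444)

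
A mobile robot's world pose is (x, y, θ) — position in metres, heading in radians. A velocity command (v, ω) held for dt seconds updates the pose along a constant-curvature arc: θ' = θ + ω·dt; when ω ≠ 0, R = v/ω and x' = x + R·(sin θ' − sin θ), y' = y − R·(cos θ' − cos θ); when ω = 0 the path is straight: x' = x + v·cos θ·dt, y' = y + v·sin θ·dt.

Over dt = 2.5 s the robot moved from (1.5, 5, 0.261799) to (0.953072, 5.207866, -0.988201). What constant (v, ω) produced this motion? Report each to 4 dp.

v = -0.2500, ω = -0.5000

Δθ = -0.988201 − 0.261799 = -1.250000
ω = Δθ/dt = -1.250000/2.5 = -0.5000
R = Δx/(sin θ' − sin θ) = 0.5000
v = R·ω = 0.5000·-0.5000 = -0.2500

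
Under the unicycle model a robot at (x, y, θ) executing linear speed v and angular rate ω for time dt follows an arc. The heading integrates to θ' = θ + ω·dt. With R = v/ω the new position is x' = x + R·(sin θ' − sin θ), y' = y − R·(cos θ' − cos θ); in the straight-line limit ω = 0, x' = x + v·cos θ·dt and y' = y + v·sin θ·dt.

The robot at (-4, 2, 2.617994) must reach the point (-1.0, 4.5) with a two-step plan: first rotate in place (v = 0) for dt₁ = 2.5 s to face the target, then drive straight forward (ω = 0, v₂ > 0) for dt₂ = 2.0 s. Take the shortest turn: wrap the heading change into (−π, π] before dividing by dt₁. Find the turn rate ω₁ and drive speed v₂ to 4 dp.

ω₁ = -0.7693, v₂ = 1.9526

heading to target = atan2(4.5−2, -1−-4) = 0.6947
Δθ = wrap(0.6947 − 2.6180) = -1.9233; ω₁ = Δθ/dt₁ = -0.7693
distance = √((-1−-4)² + (4.5−2)²) = 3.9051; v₂ = distance/dt₂ = 1.9526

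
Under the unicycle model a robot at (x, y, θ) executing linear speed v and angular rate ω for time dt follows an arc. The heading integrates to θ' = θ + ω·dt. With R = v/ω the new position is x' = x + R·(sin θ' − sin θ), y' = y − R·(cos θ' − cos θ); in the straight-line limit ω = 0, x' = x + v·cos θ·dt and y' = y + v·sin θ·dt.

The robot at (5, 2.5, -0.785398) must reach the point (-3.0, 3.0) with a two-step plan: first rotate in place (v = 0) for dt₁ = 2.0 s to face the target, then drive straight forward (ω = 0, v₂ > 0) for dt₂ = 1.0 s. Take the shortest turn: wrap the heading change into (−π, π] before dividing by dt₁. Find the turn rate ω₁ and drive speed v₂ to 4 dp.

ω₁ = -1.2093, v₂ = 8.0156

heading to target = atan2(3−2.5, -3−5) = 3.0792
Δθ = wrap(3.0792 − -0.7854) = -2.4186; ω₁ = Δθ/dt₁ = -1.2093
distance = √((-3−5)² + (3−2.5)²) = 8.0156; v₂ = distance/dt₂ = 8.0156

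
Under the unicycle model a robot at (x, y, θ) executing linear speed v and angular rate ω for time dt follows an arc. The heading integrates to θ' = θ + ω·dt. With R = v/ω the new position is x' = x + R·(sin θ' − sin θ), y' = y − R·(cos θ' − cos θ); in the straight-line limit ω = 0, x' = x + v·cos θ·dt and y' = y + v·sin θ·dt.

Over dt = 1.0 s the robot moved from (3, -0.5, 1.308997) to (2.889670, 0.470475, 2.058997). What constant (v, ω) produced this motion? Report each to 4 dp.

Δθ = 2.058997 − 1.308997 = 0.750000
ω = Δθ/dt = 0.750000/1.0 = 0.7500
R = −Δy/(cos θ' − cos θ) = 1.3333
v = R·ω = 1.3333·0.7500 = 1.0000

v = 1.0000, ω = 0.7500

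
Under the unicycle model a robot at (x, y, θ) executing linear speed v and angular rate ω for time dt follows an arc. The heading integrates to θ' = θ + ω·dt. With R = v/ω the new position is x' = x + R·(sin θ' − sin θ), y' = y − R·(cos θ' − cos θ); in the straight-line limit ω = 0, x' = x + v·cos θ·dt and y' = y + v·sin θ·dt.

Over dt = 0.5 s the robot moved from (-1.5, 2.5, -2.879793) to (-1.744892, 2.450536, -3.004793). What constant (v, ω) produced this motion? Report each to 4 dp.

v = 0.5000, ω = -0.2500

Δθ = -3.004793 − -2.879793 = -0.125000
ω = Δθ/dt = -0.125000/0.5 = -0.2500
R = Δx/(sin θ' − sin θ) = -2.0000
v = R·ω = -2.0000·-0.2500 = 0.5000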